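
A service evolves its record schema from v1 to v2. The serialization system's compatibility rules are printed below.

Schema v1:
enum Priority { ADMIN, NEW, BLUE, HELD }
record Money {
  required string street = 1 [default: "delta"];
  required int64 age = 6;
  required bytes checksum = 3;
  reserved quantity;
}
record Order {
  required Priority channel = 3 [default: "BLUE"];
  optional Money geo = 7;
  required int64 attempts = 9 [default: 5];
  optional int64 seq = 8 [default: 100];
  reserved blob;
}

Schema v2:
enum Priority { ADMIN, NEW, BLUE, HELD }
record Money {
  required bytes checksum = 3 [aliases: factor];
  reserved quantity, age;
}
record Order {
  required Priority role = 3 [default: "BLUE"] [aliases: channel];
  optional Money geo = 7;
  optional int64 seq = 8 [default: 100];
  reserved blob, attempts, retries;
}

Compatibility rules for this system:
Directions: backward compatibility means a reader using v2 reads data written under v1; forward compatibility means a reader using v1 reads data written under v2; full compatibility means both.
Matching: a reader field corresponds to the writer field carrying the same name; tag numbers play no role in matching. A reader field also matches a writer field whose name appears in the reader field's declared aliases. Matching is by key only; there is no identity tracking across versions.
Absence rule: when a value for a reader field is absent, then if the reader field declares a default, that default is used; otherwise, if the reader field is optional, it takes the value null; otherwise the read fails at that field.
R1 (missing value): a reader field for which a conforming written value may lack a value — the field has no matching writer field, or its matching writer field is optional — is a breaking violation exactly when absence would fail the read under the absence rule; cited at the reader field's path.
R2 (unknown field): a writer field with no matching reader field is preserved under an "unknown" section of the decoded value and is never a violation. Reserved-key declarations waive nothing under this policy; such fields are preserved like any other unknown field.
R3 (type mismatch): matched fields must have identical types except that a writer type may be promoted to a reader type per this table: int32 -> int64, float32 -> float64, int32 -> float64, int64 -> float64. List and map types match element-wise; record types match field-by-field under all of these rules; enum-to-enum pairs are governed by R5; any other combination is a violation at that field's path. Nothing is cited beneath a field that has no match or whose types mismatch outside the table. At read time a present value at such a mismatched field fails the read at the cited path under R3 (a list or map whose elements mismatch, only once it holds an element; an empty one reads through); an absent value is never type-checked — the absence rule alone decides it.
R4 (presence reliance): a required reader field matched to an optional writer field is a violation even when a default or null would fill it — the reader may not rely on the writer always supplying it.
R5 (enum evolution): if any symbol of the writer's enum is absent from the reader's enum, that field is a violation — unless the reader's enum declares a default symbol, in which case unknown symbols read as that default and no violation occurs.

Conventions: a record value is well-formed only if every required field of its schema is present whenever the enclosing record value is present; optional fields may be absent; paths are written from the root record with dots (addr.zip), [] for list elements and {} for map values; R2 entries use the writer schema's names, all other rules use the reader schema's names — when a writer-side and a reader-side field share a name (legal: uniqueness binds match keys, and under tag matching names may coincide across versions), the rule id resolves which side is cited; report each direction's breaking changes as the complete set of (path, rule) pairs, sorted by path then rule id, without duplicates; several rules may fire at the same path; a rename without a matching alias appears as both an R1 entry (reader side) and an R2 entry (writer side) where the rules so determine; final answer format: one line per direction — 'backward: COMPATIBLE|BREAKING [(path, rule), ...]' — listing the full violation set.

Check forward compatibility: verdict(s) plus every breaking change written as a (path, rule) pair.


arrows below run writer -> reader for Order
forward analysis of Order with v1 as reader and v2 as writer:
  channel: no writer-side match
  geo: Money -> Money, writer optional; from geo
  attempts: no writer-side match
  seq: int64 -> int64, writer optional; from seq
  role (writer side), unknown to reader
  geo.street: no writer-side match
  geo.age: no writer-side match
  geo.checksum: bytes -> bytes, writer required; from geo.checksum
  rule R1 violated at geo.age
  => forward: BREAKING (1)
the other Order changes do not affect what is asked:
  removed field attempts from record Order (its key "attempts" joins the reserved list) -> triggers nothing under Order's printed rules — same verdict
  renamed field channel to role in record Order (alias channel declared on the renamed field) -> triggers nothing under Order's printed rules — same verdict
  removed field street from record Money -> triggers nothing under Order's printed rules — same verdict

forward: BREAKING [(geo.age, R1)]


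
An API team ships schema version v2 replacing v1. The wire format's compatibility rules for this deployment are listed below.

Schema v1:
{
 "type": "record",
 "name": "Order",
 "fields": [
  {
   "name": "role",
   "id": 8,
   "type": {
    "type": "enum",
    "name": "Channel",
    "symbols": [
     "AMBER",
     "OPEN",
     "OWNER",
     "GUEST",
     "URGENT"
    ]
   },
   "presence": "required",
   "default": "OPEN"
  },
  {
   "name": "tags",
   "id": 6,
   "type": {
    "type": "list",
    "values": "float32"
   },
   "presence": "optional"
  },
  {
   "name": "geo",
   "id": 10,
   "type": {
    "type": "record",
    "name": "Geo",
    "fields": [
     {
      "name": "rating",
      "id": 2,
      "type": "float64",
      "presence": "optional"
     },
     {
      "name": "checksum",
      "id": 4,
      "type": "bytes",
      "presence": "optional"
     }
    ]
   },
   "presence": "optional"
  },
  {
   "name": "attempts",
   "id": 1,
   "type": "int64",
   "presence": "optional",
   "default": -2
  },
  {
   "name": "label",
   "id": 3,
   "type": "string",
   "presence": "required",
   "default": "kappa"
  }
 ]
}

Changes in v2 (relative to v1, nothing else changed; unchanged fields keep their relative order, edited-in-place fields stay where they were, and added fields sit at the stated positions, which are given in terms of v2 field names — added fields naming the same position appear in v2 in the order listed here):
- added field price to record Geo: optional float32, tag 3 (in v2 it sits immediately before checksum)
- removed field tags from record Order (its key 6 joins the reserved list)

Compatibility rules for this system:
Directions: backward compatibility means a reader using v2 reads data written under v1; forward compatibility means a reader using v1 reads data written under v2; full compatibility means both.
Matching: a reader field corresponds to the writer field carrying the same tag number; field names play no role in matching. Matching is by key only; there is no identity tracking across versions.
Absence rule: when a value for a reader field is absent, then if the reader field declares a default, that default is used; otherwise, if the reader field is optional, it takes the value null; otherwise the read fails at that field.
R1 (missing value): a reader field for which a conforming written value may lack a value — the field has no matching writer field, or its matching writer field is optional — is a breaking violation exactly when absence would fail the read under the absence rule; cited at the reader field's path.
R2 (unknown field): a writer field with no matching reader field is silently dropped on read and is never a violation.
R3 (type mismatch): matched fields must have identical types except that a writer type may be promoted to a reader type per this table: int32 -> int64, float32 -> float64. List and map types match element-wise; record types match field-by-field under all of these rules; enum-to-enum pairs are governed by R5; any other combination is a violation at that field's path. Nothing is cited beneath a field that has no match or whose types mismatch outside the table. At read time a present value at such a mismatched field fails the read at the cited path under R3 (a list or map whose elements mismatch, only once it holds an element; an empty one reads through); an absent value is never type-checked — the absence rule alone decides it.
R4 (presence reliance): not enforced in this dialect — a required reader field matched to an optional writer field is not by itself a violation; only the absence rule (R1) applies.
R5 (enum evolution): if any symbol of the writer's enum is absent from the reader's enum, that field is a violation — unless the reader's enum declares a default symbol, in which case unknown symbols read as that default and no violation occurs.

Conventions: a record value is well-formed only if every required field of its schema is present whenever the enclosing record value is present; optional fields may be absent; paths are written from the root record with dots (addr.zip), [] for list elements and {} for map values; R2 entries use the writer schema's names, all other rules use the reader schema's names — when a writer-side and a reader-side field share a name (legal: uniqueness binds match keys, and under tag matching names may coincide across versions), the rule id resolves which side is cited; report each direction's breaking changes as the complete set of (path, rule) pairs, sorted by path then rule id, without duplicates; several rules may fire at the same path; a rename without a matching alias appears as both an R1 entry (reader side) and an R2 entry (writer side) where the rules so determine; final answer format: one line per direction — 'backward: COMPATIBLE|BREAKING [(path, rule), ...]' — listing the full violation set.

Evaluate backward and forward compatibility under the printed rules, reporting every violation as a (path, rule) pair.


backward: COMPATIBLE []; forward: COMPATIBLE []

the writer's type comes first in each Order pair
backward pass over Order, reader schema v2, writer schema v1:
  Channel -> Channel, writer required: role aligns to role
  Geo -> Geo, writer optional: geo aligns to geo
  int64 -> int64, writer optional: attempts aligns to attempts
  string -> string, writer required: label aligns to label
  writer tags: unknown to reader
  float64 -> float64, writer optional: geo.rating aligns to geo.rating
  geo.price: no writer match
  bytes -> bytes, writer optional: geo.checksum aligns to geo.checksum
  => backward: COMPATIBLE
forward pass over Order, reader schema v1, writer schema v2:
  Channel -> Channel, writer required: role aligns to role
  tags: no writer match
  Geo -> Geo, writer optional: geo aligns to geo
  int64 -> int64, writer optional: attempts aligns to attempts
  string -> string, writer required: label aligns to label
  float64 -> float64, writer optional: geo.rating aligns to geo.rating
  bytes -> bytes, writer optional: geo.checksum aligns to geo.checksum
  writer geo.price: unknown to reader
  => forward: COMPATIBLE


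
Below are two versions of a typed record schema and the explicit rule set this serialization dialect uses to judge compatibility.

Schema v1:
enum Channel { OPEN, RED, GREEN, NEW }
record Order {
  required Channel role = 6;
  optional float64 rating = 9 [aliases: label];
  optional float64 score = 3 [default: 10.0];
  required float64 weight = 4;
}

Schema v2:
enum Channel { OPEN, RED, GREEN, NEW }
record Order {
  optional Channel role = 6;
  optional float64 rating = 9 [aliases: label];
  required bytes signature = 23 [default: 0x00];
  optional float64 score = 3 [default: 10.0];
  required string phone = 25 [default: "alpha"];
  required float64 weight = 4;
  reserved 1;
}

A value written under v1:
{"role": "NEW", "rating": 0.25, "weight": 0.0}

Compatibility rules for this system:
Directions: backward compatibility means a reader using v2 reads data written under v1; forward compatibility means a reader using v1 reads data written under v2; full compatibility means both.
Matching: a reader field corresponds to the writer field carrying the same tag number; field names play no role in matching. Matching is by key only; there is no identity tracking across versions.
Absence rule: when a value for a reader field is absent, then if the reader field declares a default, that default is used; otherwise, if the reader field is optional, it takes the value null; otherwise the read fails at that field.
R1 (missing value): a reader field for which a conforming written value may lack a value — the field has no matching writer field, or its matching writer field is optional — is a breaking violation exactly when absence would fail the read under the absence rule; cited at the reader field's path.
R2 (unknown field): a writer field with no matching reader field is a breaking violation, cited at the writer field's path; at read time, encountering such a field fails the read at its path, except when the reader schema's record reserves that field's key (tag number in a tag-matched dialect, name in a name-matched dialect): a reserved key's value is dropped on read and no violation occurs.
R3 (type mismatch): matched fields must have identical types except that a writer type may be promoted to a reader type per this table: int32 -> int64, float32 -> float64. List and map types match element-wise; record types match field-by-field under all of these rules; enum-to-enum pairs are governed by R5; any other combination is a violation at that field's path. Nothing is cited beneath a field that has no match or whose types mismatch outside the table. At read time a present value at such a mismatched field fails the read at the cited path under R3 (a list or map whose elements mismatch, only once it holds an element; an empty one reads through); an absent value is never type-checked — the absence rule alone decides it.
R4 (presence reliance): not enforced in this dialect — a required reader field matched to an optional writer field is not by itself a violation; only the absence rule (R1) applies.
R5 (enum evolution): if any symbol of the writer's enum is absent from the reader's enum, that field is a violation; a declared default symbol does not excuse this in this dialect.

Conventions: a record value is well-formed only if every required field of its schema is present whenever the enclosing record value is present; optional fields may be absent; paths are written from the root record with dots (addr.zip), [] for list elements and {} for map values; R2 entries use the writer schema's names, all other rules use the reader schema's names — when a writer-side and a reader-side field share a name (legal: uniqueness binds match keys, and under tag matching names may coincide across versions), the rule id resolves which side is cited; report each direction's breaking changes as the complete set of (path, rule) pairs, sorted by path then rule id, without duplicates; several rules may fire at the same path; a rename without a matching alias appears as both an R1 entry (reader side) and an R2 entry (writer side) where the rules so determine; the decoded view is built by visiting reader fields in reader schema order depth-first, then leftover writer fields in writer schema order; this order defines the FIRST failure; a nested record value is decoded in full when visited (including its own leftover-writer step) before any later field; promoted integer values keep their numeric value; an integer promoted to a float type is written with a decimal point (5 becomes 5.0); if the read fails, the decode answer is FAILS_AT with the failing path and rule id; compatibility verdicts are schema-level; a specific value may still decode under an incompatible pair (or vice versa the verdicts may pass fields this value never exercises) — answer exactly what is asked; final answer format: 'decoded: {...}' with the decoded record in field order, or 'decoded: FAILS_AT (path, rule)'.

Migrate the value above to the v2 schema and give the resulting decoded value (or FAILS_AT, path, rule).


in Order below, arrows point writer -> reader
decode (reader v2):
  role := "NEW"
  rating := 0.25
  signature := 0x00 (no value, default fills)
  score := 10.0 (no value, default fills)
  phone := "alpha" (no value, default fills)
  weight := 0.0
  => decoded: {"role": "NEW", "rating": 0.25, "signature": 0x00, "score": 10.0, "phone": "alpha", "weight": 0.0}
the other Order changes do not affect what is asked:
  field role in record Order: required changed to optional -> matters for Order compatibility verdicts, not for this value's decode

decoded: {"role": "NEW", "rating": 0.25, "signature": 0x00, "score": 10.0, "phone": "alpha", "weight": 0.0}


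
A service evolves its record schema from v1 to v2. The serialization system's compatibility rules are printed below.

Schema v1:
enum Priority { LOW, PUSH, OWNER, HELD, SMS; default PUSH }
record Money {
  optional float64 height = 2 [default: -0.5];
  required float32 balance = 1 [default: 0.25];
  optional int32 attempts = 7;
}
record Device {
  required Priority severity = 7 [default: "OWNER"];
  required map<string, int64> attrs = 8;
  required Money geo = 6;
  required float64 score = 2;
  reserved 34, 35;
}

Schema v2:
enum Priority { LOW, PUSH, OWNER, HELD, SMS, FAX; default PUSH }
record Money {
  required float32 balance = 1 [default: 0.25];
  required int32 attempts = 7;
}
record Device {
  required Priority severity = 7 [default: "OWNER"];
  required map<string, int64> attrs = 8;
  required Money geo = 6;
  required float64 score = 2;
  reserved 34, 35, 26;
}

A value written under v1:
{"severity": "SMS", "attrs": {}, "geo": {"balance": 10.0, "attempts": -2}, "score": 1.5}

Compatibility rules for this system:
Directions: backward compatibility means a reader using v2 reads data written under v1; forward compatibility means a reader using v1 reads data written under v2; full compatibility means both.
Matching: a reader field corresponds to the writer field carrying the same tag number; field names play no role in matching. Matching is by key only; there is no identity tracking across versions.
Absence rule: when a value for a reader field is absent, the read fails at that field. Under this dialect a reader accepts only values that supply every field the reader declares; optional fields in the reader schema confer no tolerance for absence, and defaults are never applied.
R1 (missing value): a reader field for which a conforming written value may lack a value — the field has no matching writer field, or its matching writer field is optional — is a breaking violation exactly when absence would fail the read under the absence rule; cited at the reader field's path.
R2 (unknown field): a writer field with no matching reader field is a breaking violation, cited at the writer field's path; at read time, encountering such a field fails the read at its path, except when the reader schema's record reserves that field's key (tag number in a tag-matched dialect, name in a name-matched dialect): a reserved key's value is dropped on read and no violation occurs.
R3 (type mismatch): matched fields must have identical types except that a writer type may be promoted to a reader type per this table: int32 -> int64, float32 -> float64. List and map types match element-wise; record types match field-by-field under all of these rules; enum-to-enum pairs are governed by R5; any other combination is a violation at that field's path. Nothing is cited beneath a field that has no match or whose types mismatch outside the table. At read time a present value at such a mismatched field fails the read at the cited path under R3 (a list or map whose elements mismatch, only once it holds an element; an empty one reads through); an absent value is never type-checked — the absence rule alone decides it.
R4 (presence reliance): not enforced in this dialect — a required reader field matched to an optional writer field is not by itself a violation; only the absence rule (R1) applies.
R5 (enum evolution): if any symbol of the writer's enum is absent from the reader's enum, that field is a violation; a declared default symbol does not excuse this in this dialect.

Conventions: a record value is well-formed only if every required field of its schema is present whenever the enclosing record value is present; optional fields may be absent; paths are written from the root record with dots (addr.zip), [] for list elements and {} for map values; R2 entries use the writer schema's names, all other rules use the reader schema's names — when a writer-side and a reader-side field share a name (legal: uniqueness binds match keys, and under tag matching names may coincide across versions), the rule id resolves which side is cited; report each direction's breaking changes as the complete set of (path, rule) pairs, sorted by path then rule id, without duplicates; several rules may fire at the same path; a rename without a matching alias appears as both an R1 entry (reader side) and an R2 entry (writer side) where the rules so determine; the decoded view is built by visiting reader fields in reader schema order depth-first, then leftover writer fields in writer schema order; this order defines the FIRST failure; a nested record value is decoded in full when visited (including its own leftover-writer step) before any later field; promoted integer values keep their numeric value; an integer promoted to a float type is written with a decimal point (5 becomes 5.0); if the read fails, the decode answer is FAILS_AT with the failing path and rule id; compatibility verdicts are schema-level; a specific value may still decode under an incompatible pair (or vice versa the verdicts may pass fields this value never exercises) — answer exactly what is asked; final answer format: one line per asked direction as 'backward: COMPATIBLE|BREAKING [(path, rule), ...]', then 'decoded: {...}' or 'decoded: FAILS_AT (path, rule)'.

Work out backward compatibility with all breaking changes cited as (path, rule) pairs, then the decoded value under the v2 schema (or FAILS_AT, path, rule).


backward: BREAKING [(geo.attempts, R1), (geo.height, R2)]; decoded: {"severity": "SMS", "attrs": {}, "geo": {"balance": 10.0, "attempts": -2}, "score": 1.5}

each type pair in Device: writer, then reader
backward on Device — v2 reading data written by v1:
  writer required, Priority -> Priority: reader severity maps from writer severity
  writer required, map<string, int64> -> map<string, int64>: reader attrs maps from writer attrs
  writer required, Money -> Money: reader geo maps from writer geo
  writer required, float64 -> float64: reader score maps from writer score
  writer required, float32 -> float32: reader geo.balance maps from writer geo.balance
  writer optional, int32 -> int32: reader geo.attempts maps from writer geo.attempts
  geo.height (writer side), unknown to reader
  rule R1 violated at geo.attempts
  rule R2 violated at geo.height
  => 2 violation(s): backward is BREAKING for Device
decode (reader v2):
  severity := "SMS"
  attrs := {}
  geo.balance := 10.0
  geo.attempts := -2
  score := 1.5
  => decoded: {"severity": "SMS", "attrs": {}, "geo": {"balance": 10.0, "attempts": -2}, "score": 1.5}
the rest of the Device diff is inert for this question:
  field attempts in record Money: optional changed to required -> affects forward compatibility only, which is not asked
  enum Priority (field severity in record Device): symbol FAX added -> affects forward compatibility only, which is not asked


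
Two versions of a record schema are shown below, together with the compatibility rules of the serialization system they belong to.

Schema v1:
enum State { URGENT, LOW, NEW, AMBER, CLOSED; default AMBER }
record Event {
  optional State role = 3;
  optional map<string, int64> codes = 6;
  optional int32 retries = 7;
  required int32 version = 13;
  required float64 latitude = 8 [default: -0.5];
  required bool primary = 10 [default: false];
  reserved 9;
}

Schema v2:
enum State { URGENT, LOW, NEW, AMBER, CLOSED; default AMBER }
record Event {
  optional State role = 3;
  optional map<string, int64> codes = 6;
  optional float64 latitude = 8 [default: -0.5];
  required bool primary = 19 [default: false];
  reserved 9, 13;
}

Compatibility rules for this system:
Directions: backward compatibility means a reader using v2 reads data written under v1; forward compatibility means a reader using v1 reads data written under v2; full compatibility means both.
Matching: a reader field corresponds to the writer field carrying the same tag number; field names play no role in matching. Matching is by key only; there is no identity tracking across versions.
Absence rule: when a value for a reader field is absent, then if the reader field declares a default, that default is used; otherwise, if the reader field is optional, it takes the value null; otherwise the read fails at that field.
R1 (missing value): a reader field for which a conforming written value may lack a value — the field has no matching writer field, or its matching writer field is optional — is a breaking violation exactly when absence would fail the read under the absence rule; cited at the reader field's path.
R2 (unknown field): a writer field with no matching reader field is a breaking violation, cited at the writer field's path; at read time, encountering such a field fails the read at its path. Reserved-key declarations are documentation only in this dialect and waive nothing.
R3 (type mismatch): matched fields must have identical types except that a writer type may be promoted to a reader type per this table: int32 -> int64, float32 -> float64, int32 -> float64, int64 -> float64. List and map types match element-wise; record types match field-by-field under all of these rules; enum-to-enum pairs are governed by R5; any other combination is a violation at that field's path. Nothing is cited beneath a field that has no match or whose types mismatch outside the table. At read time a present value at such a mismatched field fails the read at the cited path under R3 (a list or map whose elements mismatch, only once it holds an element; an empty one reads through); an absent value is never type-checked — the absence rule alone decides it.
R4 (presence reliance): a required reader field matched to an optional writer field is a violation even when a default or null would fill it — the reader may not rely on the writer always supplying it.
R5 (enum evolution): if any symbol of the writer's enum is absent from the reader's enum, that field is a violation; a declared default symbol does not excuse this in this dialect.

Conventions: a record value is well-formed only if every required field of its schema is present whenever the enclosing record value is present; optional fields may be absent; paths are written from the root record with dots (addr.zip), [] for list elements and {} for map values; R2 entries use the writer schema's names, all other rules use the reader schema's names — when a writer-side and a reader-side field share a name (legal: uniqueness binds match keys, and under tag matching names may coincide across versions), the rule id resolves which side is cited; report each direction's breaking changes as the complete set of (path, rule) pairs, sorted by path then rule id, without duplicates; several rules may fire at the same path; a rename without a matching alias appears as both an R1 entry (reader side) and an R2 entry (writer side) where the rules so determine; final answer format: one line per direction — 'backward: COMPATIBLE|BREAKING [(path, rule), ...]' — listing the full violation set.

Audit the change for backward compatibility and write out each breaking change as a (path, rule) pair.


backward: BREAKING [(primary, R2), (retries, R2), (version, R2)]

each type pair in Event: writer, then reader
backward analysis of Event with v2 as reader and v1 as writer:
  role: paired with writer role (State -> State; writer optional)
  codes: paired with writer codes (map<string, int64> -> map<string, int64>; writer optional)
  latitude: paired with writer latitude (float64 -> float64; writer required)
  primary: no writer match
  writer field retries has no reader counterpart
  writer field version has no reader counterpart
  writer field primary has no reader counterpart
  breaking: (primary, R2)
  breaking: (retries, R2)
  breaking: (version, R2)
  => 3 violation(s): backward is BREAKING for Event
the other Event changes do not affect what is asked:
  field latitude in record Event: required changed to optional -> its effect on Event is confined to the forward direction, not asked


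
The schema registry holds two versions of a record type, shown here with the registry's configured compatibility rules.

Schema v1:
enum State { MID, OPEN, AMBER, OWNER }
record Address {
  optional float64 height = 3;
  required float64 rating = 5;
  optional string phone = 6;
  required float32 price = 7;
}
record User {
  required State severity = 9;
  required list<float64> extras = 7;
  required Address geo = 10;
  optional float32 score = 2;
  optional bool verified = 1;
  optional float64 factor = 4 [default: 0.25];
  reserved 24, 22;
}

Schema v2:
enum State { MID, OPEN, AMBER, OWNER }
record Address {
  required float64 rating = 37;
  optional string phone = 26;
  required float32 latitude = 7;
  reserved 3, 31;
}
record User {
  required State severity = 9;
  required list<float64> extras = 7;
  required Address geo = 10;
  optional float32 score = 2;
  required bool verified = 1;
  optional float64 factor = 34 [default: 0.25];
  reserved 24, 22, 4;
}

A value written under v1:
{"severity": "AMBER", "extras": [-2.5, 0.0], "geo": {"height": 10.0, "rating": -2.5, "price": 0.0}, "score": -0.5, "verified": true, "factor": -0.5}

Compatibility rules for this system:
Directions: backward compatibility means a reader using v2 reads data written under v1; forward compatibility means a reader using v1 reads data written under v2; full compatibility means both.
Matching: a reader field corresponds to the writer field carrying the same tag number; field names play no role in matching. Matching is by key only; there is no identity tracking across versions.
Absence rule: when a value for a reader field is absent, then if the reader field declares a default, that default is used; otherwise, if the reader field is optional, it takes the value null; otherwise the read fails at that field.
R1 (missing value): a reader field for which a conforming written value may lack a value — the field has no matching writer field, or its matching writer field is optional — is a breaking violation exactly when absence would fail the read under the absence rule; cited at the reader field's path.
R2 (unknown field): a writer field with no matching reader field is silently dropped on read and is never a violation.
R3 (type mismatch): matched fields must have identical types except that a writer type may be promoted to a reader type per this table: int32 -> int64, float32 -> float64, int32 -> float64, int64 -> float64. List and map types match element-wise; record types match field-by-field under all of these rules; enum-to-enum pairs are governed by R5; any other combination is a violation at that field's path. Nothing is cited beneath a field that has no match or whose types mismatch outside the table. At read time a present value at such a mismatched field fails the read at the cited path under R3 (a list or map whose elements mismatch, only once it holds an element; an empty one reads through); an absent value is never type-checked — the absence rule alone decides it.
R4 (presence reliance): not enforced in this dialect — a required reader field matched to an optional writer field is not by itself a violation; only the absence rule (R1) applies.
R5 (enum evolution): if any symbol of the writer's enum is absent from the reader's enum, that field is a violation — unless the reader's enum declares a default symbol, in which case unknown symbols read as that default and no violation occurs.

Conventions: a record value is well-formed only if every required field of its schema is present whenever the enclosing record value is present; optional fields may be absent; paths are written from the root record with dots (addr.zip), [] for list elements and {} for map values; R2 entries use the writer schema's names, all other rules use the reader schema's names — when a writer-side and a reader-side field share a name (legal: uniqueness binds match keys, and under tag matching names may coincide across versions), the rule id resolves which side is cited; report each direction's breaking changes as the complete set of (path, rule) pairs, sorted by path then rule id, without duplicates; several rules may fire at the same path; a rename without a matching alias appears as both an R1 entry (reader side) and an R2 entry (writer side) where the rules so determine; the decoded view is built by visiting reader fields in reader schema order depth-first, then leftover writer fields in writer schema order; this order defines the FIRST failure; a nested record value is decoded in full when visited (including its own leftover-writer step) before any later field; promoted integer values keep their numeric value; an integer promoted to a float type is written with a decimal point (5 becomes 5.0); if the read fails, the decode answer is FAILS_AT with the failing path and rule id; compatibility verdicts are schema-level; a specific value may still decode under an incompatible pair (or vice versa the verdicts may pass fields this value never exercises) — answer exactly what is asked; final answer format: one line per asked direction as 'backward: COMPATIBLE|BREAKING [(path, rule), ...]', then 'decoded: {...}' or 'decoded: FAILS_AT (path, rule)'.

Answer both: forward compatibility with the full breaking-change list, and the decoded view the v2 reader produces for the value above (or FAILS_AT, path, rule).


forward: BREAKING [(geo.rating, R1)]; decoded: FAILS_AT (geo.rating, R1)

in User below, arrows point writer -> reader
forward on User — v1 reading data written by v2:
  writer required, State -> State: reader severity maps from writer severity
  writer required, list<float64> -> list<float64>: reader extras maps from writer extras
  writer required, Address -> Address: reader geo maps from writer geo
  writer optional, float32 -> float32: reader score maps from writer score
  writer required, bool -> bool: reader verified maps from writer verified
  factor has no writer counterpart
  factor (writer side), unknown to reader
  geo.height has no writer counterpart
  geo.rating has no writer counterpart
  geo.phone has no writer counterpart
  writer required, float32 -> float32: reader geo.price maps from writer geo.latitude
  geo.rating (writer side), unknown to reader
  geo.phone (writer side), unknown to reader
  violation R1 at geo.rating
  => 1 violation(s): forward is BREAKING for User
decode walk for User under reader schema v2:
  severity := "AMBER"
  extras := [-2.5, 0.0]
  read fails at geo.rating under R1 (no fill)
  => FAILS_AT (geo.rating, R1)
the other User changes do not affect what is asked:
  field factor in record User: tag 4 changed to 34 -> triggers nothing under User's printed rules — same verdict
  field verified in record User: optional changed to required -> affects backward compatibility only, which is not asked
  renamed field price to latitude in record Address -> triggers nothing under User's printed rules — same verdict
  removed field height from record Address (its key 3 joins the reserved list) -> triggers nothing under User's printed rules — same verdict
  field phone in record Address: tag 6 changed to 26 -> triggers nothing under User's printed rules — same verdict


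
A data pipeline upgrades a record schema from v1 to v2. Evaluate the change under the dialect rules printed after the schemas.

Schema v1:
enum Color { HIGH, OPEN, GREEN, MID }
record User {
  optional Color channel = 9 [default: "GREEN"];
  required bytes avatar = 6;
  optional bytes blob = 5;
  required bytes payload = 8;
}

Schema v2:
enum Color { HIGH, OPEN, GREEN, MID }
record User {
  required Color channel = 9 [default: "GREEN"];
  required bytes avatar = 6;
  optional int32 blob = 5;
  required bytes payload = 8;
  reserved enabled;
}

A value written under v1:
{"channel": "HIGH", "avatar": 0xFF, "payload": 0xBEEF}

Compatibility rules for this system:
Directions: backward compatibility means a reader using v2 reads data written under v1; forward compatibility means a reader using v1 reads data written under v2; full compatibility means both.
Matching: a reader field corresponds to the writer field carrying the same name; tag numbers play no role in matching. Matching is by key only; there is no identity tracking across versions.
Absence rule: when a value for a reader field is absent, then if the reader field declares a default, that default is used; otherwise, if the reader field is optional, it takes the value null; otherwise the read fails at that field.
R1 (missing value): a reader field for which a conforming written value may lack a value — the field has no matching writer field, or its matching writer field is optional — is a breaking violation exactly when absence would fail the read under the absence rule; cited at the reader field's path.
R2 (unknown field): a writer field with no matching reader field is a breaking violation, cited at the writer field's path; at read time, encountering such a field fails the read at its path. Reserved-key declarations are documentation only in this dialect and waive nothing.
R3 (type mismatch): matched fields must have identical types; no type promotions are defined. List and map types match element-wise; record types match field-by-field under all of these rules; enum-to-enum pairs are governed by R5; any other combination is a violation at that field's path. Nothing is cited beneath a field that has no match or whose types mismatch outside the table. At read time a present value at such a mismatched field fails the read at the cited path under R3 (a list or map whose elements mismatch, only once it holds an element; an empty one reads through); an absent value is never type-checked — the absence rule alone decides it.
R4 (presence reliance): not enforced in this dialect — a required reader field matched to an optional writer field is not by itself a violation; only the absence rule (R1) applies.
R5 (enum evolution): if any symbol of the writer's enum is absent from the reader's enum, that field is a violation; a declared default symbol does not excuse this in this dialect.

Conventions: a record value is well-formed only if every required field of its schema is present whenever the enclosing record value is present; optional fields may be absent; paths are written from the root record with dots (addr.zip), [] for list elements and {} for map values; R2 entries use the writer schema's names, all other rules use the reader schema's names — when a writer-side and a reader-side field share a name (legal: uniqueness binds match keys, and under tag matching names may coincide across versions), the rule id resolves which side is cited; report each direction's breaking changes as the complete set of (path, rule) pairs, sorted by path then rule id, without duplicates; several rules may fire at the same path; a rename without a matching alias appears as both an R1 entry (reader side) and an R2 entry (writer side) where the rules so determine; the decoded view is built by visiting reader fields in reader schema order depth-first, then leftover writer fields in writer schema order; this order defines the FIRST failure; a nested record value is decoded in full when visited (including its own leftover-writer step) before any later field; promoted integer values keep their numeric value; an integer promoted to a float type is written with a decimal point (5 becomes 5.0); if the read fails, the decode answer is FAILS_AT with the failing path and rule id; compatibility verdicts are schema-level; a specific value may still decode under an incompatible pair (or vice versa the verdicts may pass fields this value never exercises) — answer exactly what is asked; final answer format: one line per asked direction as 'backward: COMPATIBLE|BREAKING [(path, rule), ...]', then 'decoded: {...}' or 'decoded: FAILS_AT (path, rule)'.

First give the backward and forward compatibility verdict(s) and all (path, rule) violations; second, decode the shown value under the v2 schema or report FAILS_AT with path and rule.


backward: BREAKING [(blob, R3)]; forward: BREAKING [(blob, R3)]; decoded: {"channel": "HIGH", "avatar": 0xFF, "blob": null, "payload": 0xBEEF}

each type pair in User: writer, then reader
backward analysis of User with v2 as reader and v1 as writer:
  Color -> Color, writer optional: channel aligns to channel
  bytes -> bytes, writer required: avatar aligns to avatar
  bytes -> int32, writer optional: blob aligns to blob
  bytes -> bytes, writer required: payload aligns to payload
  breaking: (blob, R3)
  => 1 violation(s): backward is BREAKING for User
forward analysis of User with v1 as reader and v2 as writer:
  Color -> Color, writer required: channel aligns to channel
  bytes -> bytes, writer required: avatar aligns to avatar
  int32 -> bytes, writer optional: blob aligns to blob
  bytes -> bytes, writer required: payload aligns to payload
  breaking: (blob, R3)
  => 1 violation(s): forward is BREAKING for User
decoding the User value with the v2 reader:
  channel := "HIGH"
  avatar := 0xFF
  blob := null (absent, optional -> null)
  payload := 0xBEEF
  => decoded: {"channel": "HIGH", "avatar": 0xFF, "blob": null, "payload": 0xBEEF}
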